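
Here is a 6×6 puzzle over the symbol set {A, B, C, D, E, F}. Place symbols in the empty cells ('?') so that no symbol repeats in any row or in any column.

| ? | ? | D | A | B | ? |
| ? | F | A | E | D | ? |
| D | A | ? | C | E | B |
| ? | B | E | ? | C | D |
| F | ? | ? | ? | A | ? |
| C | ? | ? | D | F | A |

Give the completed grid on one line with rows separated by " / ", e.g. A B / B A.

(r1,c1) = E
(r1,c2) = C
(r1,c6) = F
(r2,c1) = B
(r2,c6) = C
(r3,c3) = F
(r4,c1) = A
(r4,c4) = F
(r5,c4) = B
(r5,c6) = E
(r6,c2) = E
(r6,c3) = B
(r5,c2) = D
(r5,c3) = C

E C D A B F / B F A E D C / D A F C E B / A B E F C D / F D C B A E / C E B D F A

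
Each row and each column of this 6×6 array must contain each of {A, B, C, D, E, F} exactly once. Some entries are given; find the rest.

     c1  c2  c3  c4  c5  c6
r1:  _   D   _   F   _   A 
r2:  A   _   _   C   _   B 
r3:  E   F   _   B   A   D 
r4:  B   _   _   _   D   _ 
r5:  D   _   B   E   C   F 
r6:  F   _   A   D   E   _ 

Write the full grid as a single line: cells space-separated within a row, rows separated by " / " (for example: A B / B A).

C D E F B A / A E D C F B / E F C B A D / B C F A D E / D A B E C F / F B A D E C

row 1 has {A,D,F}; column 1 has {A,B,D,E,F} — only C is left for (r1,c1).
row 1 has {A,C,D,F}; column 3 has {A,B} — only E is left for (r1,c3).
row 1 has {A,C,D,E,F}; column 5 has {A,C,D,E} — only B is left for (r1,c5).
row 2 has {A,B,C}; column 2 has {D,F} — only E is left for (r2,c2).
row 2 has {A,B,C,E}; column 5 has {A,B,C,D,E} — only F is left for (r2,c5).
row 3 has {A,B,D,E,F}; column 3 has {A,B,E} — only C is left for (r3,c3).
row 4 has {B,D}; column 3 has {A,B,C,E} — only F is left for (r4,c3).
row 4 has {B,D,F}; column 4 has {B,C,D,E,F} — only A is left for (r4,c4).
row 5 has {B,C,D,E,F}; column 2 has {D,E,F} — only A is left for (r5,c2).
row 6 has {A,D,E,F}; column 6 has {A,B,D,F} — only C is left for (r6,c6).
row 2 has {A,B,C,E,F}; column 3 has {A,B,C,E,F} — only D is left for (r2,c3).
row 4 has {A,B,D,F}; column 2 has {A,D,E,F} — only C is left for (r4,c2).
row 4 has {A,B,C,D,F}; column 6 has {A,B,C,D,F} — only E is left for (r4,c6).
row 6 has {A,C,D,E,F}; column 2 has {A,C,D,E,F} — only B is left for (r6,c2).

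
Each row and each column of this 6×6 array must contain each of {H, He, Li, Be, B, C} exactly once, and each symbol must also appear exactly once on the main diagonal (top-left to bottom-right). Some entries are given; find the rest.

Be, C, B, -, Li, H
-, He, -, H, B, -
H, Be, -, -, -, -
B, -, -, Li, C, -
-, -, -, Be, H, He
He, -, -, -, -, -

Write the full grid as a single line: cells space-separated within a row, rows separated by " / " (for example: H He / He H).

Be C B He Li H / Li He Be H B C / H Be C B He Li / B H He Li C Be / C B Li Be H He / He Li H C Be B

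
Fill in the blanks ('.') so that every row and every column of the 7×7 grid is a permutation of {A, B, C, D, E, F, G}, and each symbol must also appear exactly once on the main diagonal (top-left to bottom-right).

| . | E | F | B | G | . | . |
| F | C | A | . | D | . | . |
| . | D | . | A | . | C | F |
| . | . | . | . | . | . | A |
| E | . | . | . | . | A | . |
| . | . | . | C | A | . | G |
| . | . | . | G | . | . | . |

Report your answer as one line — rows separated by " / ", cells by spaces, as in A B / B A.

At row 1, column 6: row 1 has {B,E,F,G}; column 6 has {A,C}; that leaves D.
At row 1, column 7: row 1 has {B,D,E,F,G}; column 7 has {A,F,G}; that leaves C.
At row 2, column 4: row 2 has {A,C,D,F}; column 4 has {A,B,C,G}; that leaves E.
At row 2, column 7: row 2 has {A,C,D,E,F}; column 7 has {A,C,F,G}; that leaves B.
At row 5, column 7: row 5 has {A,E}; column 7 has {A,B,C,F,G}; that leaves D.
At row 7, column 7: row 7 has {G}; column 7 has {A,B,C,D,F,G}; the diagonal has {C}; that leaves E.
At row 1, column 1: row 1 has {B,C,D,E,F,G}; column 1 has {E,F}; the diagonal has {C,E}; that leaves A.
At row 2, column 6: row 2 has {A,B,C,D,E,F}; column 6 has {A,C,D}; that leaves G.
At row 5, column 4: row 5 has {A,D,E}; column 4 has {A,B,C,E,G}; that leaves F.
At row 5, column 5: row 5 has {A,D,E,F}; column 5 has {A,D,G}; the diagonal has {A,C,E}; that leaves B.
At row 6, column 6: row 6 has {A,C,G}; column 6 has {A,C,D,G}; the diagonal has {A,B,C,E}; that leaves F.
At row 7, column 6: row 7 has {E,G}; column 6 has {A,C,D,F,G}; that leaves B.
At row 3, column 3: row 3 has {A,C,D,F}; column 3 has {A,F}; the diagonal has {A,B,C,E,F}; that leaves G.
At row 3, column 5: row 3 has {A,C,D,F,G}; column 5 has {A,B,D,G}; that leaves E.
At row 4, column 4: row 4 has {A}; column 4 has {A,B,C,E,F,G}; the diagonal has {A,B,C,E,F,G}; that leaves D.
At row 4, column 6: row 4 has {A,D}; column 6 has {A,B,C,D,F,G}; that leaves E.
At row 5, column 2: row 5 has {A,B,D,E,F}; column 2 has {C,D,E}; that leaves G.
At row 5, column 3: row 5 has {A,B,D,E,F,G}; column 3 has {A,F,G}; that leaves C.
At row 6, column 2: row 6 has {A,C,F,G}; column 2 has {C,D,E,G}; that leaves B.
At row 7, column 3: row 7 has {B,E,G}; column 3 has {A,C,F,G}; that leaves D.
At row 3, column 1: row 3 has {A,C,D,E,F,G}; column 1 has {A,E,F}; that leaves B.
At row 4, column 2: row 4 has {A,D,E}; column 2 has {B,C,D,E,G}; that leaves F.
At row 4, column 3: row 4 has {A,D,E,F}; column 3 has {A,C,D,F,G}; that leaves B.
At row 4, column 5: row 4 has {A,B,D,E,F}; column 5 has {A,B,D,E,G}; that leaves C.
At row 6, column 1: row 6 has {A,B,C,F,G}; column 1 has {A,B,E,F}; that leaves D.
At row 6, column 3: row 6 has {A,B,C,D,F,G}; column 3 has {A,B,C,D,F,G}; that leaves E.
At row 7, column 1: row 7 has {B,D,E,G}; column 1 has {A,B,D,E,F}; that leaves C.
At row 7, column 2: row 7 has {B,C,D,E,G}; column 2 has {B,C,D,E,F,G}; that leaves A.
At row 7, column 5: row 7 has {A,B,C,D,E,G}; column 5 has {A,B,C,D,E,G}; that leaves F.
At row 4, column 1: row 4 has {A,B,C,D,E,F}; column 1 has {A,B,C,D,E,F}; that leaves G.

A E F B G D C / F C A E D G B / B D G A E C F / G F B D C E A / E G C F B A D / D B E C A F G / C A D G F B E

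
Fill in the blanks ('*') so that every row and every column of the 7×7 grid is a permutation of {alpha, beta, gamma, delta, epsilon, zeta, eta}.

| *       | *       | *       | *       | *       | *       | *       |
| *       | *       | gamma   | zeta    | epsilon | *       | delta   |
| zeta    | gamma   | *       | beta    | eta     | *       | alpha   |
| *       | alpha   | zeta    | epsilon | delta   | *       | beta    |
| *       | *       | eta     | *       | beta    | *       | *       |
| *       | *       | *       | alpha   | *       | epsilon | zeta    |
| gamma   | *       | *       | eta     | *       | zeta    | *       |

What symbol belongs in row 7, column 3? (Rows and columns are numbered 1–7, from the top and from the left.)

beta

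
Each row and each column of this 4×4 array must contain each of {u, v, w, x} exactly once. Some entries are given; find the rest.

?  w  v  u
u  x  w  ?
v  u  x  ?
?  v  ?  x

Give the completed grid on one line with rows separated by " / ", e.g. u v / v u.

(r1,c1) = x
(r2,c4) = v
(r3,c4) = w
(r4,c1) = w
(r4,c3) = u

x w v u / u x w v / v u x w / w v u x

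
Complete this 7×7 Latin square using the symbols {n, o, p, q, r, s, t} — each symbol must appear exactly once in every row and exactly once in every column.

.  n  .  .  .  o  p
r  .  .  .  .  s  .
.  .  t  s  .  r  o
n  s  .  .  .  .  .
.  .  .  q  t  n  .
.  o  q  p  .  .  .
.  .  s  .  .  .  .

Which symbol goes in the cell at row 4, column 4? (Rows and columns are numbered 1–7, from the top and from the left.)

r

row 1 has {n,o,p}; column 3 has {q,s,t} — only r is left for (r1,c3).
row 1 has {n,o,p,r}; column 4 has {p,q,s} — only t is left for (r1,c4).
row 6 has {o,p,q}; column 6 has {n,o,r,s} — only t is left for (r6,c6).
row 6 has {o,p,q,t}; column 1 has {n,r} — only s is left for (r6,c1).
row 1 has {n,o,p,r,t}; column 1 has {n,r,s} — only q is left for (r1,c1).
row 1 has {n,o,p,q,r,t}; column 5 has {t} — only s is left for (r1,c5).
row 3 has {o,r,s,t}; column 1 has {n,q,r,s} — only p is left for (r3,c1).
row 3 has {o,p,r,s,t}; column 2 has {n,o,s} — only q is left for (r3,c2).
row 3 has {o,p,q,r,s,t}; column 5 has {s,t} — only n is left for (r3,c5).
row 5 has {n,q,t}; column 1 has {n,p,q,r,s} — only o is left for (r5,c1).
row 5 has {n,o,q,t}; column 3 has {q,r,s,t} — only p is left for (r5,c3).
row 6 has {o,p,q,s,t}; column 5 has {n,s,t} — only r is left for (r6,c5).
row 6 has {o,p,q,r,s,t}; column 7 has {o,p} — only n is left for (r6,c7).
row 7 has {s}; column 1 has {n,o,p,q,r,s} — only t is left for (r7,c1).
row 4 has {n,s}; column 3 has {p,q,r,s,t} — only o is left for (r4,c3).
row 4 has {n,o,s}; column 4 has {p,q,s,t} — only r is left for (r4,c4).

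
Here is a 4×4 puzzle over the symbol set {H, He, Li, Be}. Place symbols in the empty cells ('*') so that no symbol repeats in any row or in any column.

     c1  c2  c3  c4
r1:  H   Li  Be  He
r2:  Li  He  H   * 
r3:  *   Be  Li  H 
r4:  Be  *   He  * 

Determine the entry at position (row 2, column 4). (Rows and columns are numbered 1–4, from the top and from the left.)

At row 2, column 4: row 2 has {H,He,Li}; column 4 has {H,He}; that leaves Be.

Be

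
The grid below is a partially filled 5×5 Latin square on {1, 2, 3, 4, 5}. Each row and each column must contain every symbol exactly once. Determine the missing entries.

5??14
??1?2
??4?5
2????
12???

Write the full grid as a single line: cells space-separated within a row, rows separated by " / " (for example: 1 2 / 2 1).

At row 1, column 2: row 1 has {1,4,5}; column 2 has {2}; that leaves 3.
At row 1, column 3: row 1 has {1,3,4,5}; column 3 has {1,4}; that leaves 2.
At row 3, column 1: row 3 has {4,5}; column 1 has {1,2,5}; that leaves 3.
At row 3, column 2: row 3 has {3,4,5}; column 2 has {2,3}; that leaves 1.
At row 3, column 4: row 3 has {1,3,4,5}; column 4 has {1}; that leaves 2.
At row 5, column 5: row 5 has {1,2}; column 5 has {2,4,5}; that leaves 3.
At row 2, column 1: row 2 has {1,2}; column 1 has {1,2,3,5}; that leaves 4.
At row 2, column 2: row 2 has {1,2,4}; column 2 has {1,2,3}; that leaves 5.
At row 2, column 4: row 2 has {1,2,4,5}; column 4 has {1,2}; that leaves 3.
At row 4, column 2: row 4 has {2}; column 2 has {1,2,3,5}; that leaves 4.
At row 4, column 4: row 4 has {2,4}; column 4 has {1,2,3}; that leaves 5.
At row 4, column 5: row 4 has {2,4,5}; column 5 has {2,3,4,5}; that leaves 1.
At row 5, column 3: row 5 has {1,2,3}; column 3 has {1,2,4}; that leaves 5.
At row 5, column 4: row 5 has {1,2,3,5}; column 4 has {1,2,3,5}; that leaves 4.
At row 4, column 3: row 4 has {1,2,4,5}; column 3 has {1,2,4,5}; that leaves 3.

5 3 2 1 4 / 4 5 1 3 2 / 3 1 4 2 5 / 2 4 3 5 1 / 1 2 5 4 3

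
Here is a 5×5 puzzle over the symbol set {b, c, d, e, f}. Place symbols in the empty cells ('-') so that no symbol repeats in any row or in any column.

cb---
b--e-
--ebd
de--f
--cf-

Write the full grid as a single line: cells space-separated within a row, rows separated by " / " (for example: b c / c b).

c b f d e / b f d e c / f c e b d / d e b c f / e d c f b

(r1,c4) = d
(r1,c5) = e
(r2,c5) = c
(r3,c1) = f
(r3,c2) = c
(r4,c3) = b
(r4,c4) = c
(r5,c1) = e
(r5,c2) = d
(r5,c5) = b
(r1,c3) = f
(r2,c2) = f
(r2,c3) = d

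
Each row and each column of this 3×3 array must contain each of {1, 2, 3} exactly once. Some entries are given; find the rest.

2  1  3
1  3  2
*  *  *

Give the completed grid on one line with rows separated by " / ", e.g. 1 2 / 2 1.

2 1 3 / 1 3 2 / 3 2 1

Cell (r3,c1): row 3 is empty so far; column 1 has {1,2} → 3.
Cell (r3,c2): row 3 has {3}; column 2 has {1,3} → 2.
Cell (r3,c3): row 3 has {2,3}; column 3 has {2,3} → 1.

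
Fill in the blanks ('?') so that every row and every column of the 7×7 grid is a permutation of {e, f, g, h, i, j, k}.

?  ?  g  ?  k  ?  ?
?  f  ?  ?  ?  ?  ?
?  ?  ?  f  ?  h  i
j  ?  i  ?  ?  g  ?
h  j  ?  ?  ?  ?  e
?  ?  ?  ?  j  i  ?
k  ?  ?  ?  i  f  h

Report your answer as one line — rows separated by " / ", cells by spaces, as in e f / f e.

e i g h k j f / i f k g h e j / g k j f e h i / j h i e f g k / h j f i g k e / f e h k j i g / k g e j i f h

row 5 has {e,h,j}; column 6 has {f,g,h,i} — only k is left for (r5,c6).
row 5 has {e,h,j,k}; column 3 has {g,i} — only f is left for (r5,c3).
row 5 has {e,f,h,j,k}; column 5 has {i,j,k} — only g is left for (r5,c5).
row 3 has {f,h,i}; column 5 has {g,i,j,k} — only e is left for (r3,c5).
row 5 has {e,f,g,h,j,k}; column 4 has {f} — only i is left for (r5,c4).
row 2 has {f}; column 5 has {e,g,i,j,k} — only h is left for (r2,c5).
row 3 has {e,f,h,i}; column 1 has {h,j,k} — only g is left for (r3,c1).
row 3 has {e,f,g,h,i}; column 2 has {f,j} — only k is left for (r3,c2).
row 3 has {e,f,g,h,i,k}; column 3 has {f,g,i} — only j is left for (r3,c3).
row 4 has {g,i,j}; column 5 has {e,g,h,i,j,k} — only f is left for (r4,c5).
row 4 has {f,g,i,j}; column 7 has {e,h,i} — only k is left for (r4,c7).
row 7 has {f,h,i,k}; column 3 has {f,g,i,j} — only e is left for (r7,c3).
row 2 has {f,h}; column 3 has {e,f,g,i,j} — only k is left for (r2,c3).
row 6 has {i,j}; column 3 has {e,f,g,i,j,k} — only h is left for (r6,c3).
row 7 has {e,f,h,i,k}; column 2 has {f,j,k} — only g is left for (r7,c2).
row 7 has {e,f,g,h,i,k}; column 4 has {f,i} — only j is left for (r7,c4).
row 6 has {h,i,j}; column 2 has {f,g,j,k} — only e is left for (r6,c2).
row 4 has {f,g,i,j,k}; column 2 has {e,f,g,j,k} — only h is left for (r4,c2).
row 4 has {f,g,h,i,j,k}; column 4 has {f,i,j} — only e is left for (r4,c4).
row 6 has {e,h,i,j}; column 1 has {g,h,j,k} — only f is left for (r6,c1).
row 6 has {e,f,h,i,j}; column 7 has {e,h,i,k} — only g is left for (r6,c7).
row 1 has {g,k}; column 2 has {e,f,g,h,j,k} — only i is left for (r1,c2).
row 1 has {g,i,k}; column 4 has {e,f,i,j} — only h is left for (r1,c4).
row 2 has {f,h,k}; column 4 has {e,f,h,i,j} — only g is left for (r2,c4).
row 2 has {f,g,h,k}; column 7 has {e,g,h,i,k} — only j is left for (r2,c7).
row 6 has {e,f,g,h,i,j}; column 4 has {e,f,g,h,i,j} — only k is left for (r6,c4).
row 1 has {g,h,i,k}; column 1 has {f,g,h,j,k} — only e is left for (r1,c1).
row 1 has {e,g,h,i,k}; column 6 has {f,g,h,i,k} — only j is left for (r1,c6).
row 1 has {e,g,h,i,j,k}; column 7 has {e,g,h,i,j,k} — only f is left for (r1,c7).
row 2 has {f,g,h,j,k}; column 1 has {e,f,g,h,j,k} — only i is left for (r2,c1).
row 2 has {f,g,h,i,j,k}; column 6 has {f,g,h,i,j,k} — only e is left for (r2,c6).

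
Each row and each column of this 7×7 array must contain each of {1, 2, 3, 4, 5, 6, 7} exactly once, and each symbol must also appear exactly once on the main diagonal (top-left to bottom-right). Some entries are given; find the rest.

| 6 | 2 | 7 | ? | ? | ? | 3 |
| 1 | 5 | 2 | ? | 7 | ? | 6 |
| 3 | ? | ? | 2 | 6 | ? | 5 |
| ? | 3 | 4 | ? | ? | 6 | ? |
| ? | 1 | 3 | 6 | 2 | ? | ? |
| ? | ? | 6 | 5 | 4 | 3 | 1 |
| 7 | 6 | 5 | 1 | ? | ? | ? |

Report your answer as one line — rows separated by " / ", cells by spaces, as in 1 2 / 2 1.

6 2 7 4 5 1 3 / 1 5 2 3 7 4 6 / 3 4 1 2 6 7 5 / 5 3 4 7 1 6 2 / 4 1 3 6 2 5 7 / 2 7 6 5 4 3 1 / 7 6 5 1 3 2 4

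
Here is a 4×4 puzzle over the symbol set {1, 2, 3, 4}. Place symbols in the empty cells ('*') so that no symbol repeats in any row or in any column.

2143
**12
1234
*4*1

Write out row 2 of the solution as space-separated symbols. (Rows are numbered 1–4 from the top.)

(r2,c2): row 2 has {1,2}; column 2 has {1,2,4}, so it must be 3.
(r4,c1): row 4 has {1,4}; column 1 has {1,2}, so it must be 3.
(r4,c3): row 4 has {1,3,4}; column 3 has {1,3,4}, so it must be 2.
(r2,c1): row 2 has {1,2,3}; column 1 has {1,2,3}, so it must be 4.

4 3 1 2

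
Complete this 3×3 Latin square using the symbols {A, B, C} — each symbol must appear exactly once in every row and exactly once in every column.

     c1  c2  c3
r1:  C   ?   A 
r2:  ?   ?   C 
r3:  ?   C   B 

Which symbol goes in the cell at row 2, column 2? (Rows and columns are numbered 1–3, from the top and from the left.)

At row 1, column 2: row 1 has {A,C}; column 2 has {C}; that leaves B.
At row 2, column 2: row 2 has {C}; column 2 has {B,C}; that leaves A.

A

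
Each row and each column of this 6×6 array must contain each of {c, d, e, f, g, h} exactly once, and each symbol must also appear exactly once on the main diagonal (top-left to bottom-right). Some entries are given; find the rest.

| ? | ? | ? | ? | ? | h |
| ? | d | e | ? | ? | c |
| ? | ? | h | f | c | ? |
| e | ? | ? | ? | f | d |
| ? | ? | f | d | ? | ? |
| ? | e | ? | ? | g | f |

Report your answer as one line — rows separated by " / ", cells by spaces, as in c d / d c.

(r2,c5): row 2 has {c,d,e}; column 5 has {c,f,g}, so it must be h.
(r3,c2): row 3 has {c,f,h}; column 2 has {d,e}, so it must be g.
(r3,c6): row 3 has {c,f,g,h}; column 6 has {c,d,f,h}, so it must be e.
(r5,c5): row 5 has {d,f}; column 5 has {c,f,g,h}; the diagonal has {d,f,h}, so it must be e.
(r5,c6): row 5 has {d,e,f}; column 6 has {c,d,e,f,h}, so it must be g.
(r1,c5): row 1 has {h}; column 5 has {c,e,f,g,h}, so it must be d.
(r2,c4): row 2 has {c,d,e,h}; column 4 has {d,f}, so it must be g.
(r3,c1): row 3 has {c,e,f,g,h}; column 1 has {e}, so it must be d.
(r4,c4): row 4 has {d,e,f}; column 4 has {d,f,g}; the diagonal has {d,e,f,h}, so it must be c.
(r6,c4): row 6 has {e,f,g}; column 4 has {c,d,f,g}, so it must be h.
(r1,c1): row 1 has {d,h}; column 1 has {d,e}; the diagonal has {c,d,e,f,h}, so it must be g.
(r1,c3): row 1 has {d,g,h}; column 3 has {e,f,h}, so it must be c.
(r1,c4): row 1 has {c,d,g,h}; column 4 has {c,d,f,g,h}, so it must be e.
(r2,c1): row 2 has {c,d,e,g,h}; column 1 has {d,e,g}, so it must be f.
(r4,c2): row 4 has {c,d,e,f}; column 2 has {d,e,g}, so it must be h.
(r4,c3): row 4 has {c,d,e,f,h}; column 3 has {c,e,f,h}, so it must be g.
(r5,c2): row 5 has {d,e,f,g}; column 2 has {d,e,g,h}, so it must be c.
(r6,c1): row 6 has {e,f,g,h}; column 1 has {d,e,f,g}, so it must be c.
(r6,c3): row 6 has {c,e,f,g,h}; column 3 has {c,e,f,g,h}, so it must be d.
(r1,c2): row 1 has {c,d,e,g,h}; column 2 has {c,d,e,g,h}, so it must be f.
(r5,c1): row 5 has {c,d,e,f,g}; column 1 has {c,d,e,f,g}, so it must be h.

g f c e d h / f d e g h c / d g h f c e / e h g c f d / h c f d e g / c e d h g f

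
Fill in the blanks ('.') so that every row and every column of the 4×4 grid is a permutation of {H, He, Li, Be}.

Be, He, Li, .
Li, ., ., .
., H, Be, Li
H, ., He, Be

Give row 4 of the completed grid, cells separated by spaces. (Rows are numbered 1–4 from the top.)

(r1,c4) = H
(r2,c2) = Be
(r2,c3) = H
(r2,c4) = He
(r3,c1) = He
(r4,c2) = Li

H Li He Be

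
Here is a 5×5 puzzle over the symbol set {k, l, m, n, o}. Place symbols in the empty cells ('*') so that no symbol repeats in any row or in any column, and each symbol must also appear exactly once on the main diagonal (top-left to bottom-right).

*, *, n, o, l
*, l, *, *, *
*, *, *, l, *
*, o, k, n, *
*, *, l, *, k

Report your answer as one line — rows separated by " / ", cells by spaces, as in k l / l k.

(r1,c1) = m
(r1,c2) = k
(r3,c3) = o
(r4,c1) = l
(r4,c5) = m
(r5,c4) = m
(r2,c3) = m
(r2,c4) = k
(r3,c5) = n
(r5,c2) = n
(r2,c5) = o
(r3,c1) = k
(r3,c2) = m
(r5,c1) = o
(r2,c1) = n

m k n o l / n l m k o / k m o l n / l o k n m / o n l m k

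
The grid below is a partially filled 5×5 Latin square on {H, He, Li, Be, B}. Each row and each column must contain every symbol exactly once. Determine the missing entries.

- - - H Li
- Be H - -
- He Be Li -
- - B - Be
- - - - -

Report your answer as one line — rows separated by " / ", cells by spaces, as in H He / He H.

Be B He H Li / Li Be H B He / B He Be Li H / H Li B He Be / He H Li Be B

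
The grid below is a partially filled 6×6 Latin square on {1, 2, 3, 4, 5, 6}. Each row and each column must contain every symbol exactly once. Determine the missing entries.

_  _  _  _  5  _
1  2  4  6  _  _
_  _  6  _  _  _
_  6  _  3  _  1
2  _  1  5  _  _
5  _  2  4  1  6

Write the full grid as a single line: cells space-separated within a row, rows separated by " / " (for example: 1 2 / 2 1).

(r1,c3) = 3
(r2,c5) = 3
(r2,c6) = 5
(r4,c1) = 4
(r4,c3) = 5
(r4,c5) = 2
(r6,c2) = 3
(r1,c1) = 6
(r3,c1) = 3
(r3,c5) = 4
(r3,c6) = 2
(r5,c2) = 4
(r5,c5) = 6
(r5,c6) = 3
(r1,c2) = 1
(r1,c4) = 2
(r1,c6) = 4
(r3,c2) = 5
(r3,c4) = 1

6 1 3 2 5 4 / 1 2 4 6 3 5 / 3 5 6 1 4 2 / 4 6 5 3 2 1 / 2 4 1 5 6 3 / 5 3 2 4 1 6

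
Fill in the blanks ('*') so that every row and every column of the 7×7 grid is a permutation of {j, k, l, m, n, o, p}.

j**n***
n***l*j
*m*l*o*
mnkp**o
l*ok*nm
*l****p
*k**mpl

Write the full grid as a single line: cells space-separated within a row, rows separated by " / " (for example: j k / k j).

(r1,c7) = k
(r3,c7) = n
(r4,c5) = j
(r4,c6) = l
(r5,c5) = p
(r7,c1) = o
(r7,c4) = j
(r1,c5) = o
(r1,c6) = m
(r2,c6) = k
(r3,c5) = k
(r5,c2) = j
(r6,c1) = k
(r6,c5) = n
(r6,c6) = j
(r7,c3) = n
(r1,c2) = p
(r1,c3) = l
(r2,c2) = o
(r2,c4) = m
(r3,c1) = p
(r3,c3) = j
(r6,c3) = m
(r6,c4) = o
(r2,c3) = p

j p l n o m k / n o p m l k j / p m j l k o n / m n k p j l o / l j o k p n m / k l m o n j p / o k n j m p l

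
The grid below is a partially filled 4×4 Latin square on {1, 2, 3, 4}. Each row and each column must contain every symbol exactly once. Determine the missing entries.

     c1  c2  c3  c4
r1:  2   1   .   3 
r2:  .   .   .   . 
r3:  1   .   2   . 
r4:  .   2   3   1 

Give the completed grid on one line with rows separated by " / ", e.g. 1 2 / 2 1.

2 1 4 3 / 3 4 1 2 / 1 3 2 4 / 4 2 3 1

(r1,c3) = 4
(r2,c3) = 1
(r3,c4) = 4
(r4,c1) = 4
(r2,c1) = 3
(r2,c2) = 4
(r2,c4) = 2
(r3,c2) = 3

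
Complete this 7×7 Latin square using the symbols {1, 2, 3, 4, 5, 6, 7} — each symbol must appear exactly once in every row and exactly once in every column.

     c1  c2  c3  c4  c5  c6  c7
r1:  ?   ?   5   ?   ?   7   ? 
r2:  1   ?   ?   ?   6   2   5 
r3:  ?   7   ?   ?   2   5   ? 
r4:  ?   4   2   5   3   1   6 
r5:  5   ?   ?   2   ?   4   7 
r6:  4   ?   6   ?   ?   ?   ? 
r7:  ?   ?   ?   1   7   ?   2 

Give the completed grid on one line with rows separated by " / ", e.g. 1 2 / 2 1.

row 2 has {1,2,5,6}; column 2 has {4,7} — only 3 is left for (r2,c2).
row 4 has {1,2,3,4,5,6}; column 1 has {1,4,5} — only 7 is left for (r4,c1).
row 5 has {2,4,5,7}; column 5 has {2,3,6,7} — only 1 is left for (r5,c5).
row 6 has {4,6}; column 5 has {1,2,3,6,7} — only 5 is left for (r6,c5).
row 6 has {4,5,6}; column 6 has {1,2,4,5,7} — only 3 is left for (r6,c6).
row 6 has {3,4,5,6}; column 7 has {2,5,6,7} — only 1 is left for (r6,c7).
row 7 has {1,2,7}; column 6 has {1,2,3,4,5,7} — only 6 is left for (r7,c6).
row 1 has {5,7}; column 5 has {1,2,3,5,6,7} — only 4 is left for (r1,c5).
row 1 has {4,5,7}; column 7 has {1,2,5,6,7} — only 3 is left for (r1,c7).
row 3 has {2,5,7}; column 7 has {1,2,3,5,6,7} — only 4 is left for (r3,c7).
row 5 has {1,2,4,5,7}; column 2 has {3,4,7} — only 6 is left for (r5,c2).
row 5 has {1,2,4,5,6,7}; column 3 has {2,5,6} — only 3 is left for (r5,c3).
row 6 has {1,3,4,5,6}; column 2 has {3,4,6,7} — only 2 is left for (r6,c2).
row 6 has {1,2,3,4,5,6}; column 4 has {1,2,5} — only 7 is left for (r6,c4).
row 7 has {1,2,6,7}; column 1 has {1,4,5,7} — only 3 is left for (r7,c1).
row 7 has {1,2,3,6,7}; column 2 has {2,3,4,6,7} — only 5 is left for (r7,c2).
row 7 has {1,2,3,5,6,7}; column 3 has {2,3,5,6} — only 4 is left for (r7,c3).
row 1 has {3,4,5,7}; column 2 has {2,3,4,5,6,7} — only 1 is left for (r1,c2).
row 1 has {1,3,4,5,7}; column 4 has {1,2,5,7} — only 6 is left for (r1,c4).
row 2 has {1,2,3,5,6}; column 3 has {2,3,4,5,6} — only 7 is left for (r2,c3).
row 2 has {1,2,3,5,6,7}; column 4 has {1,2,5,6,7} — only 4 is left for (r2,c4).
row 3 has {2,4,5,7}; column 1 has {1,3,4,5,7} — only 6 is left for (r3,c1).
row 3 has {2,4,5,6,7}; column 3 has {2,3,4,5,6,7} — only 1 is left for (r3,c3).
row 3 has {1,2,4,5,6,7}; column 4 has {1,2,4,5,6,7} — only 3 is left for (r3,c4).
row 1 has {1,3,4,5,6,7}; column 1 has {1,3,4,5,6,7} — only 2 is left for (r1,c1).

2 1 5 6 4 7 3 / 1 3 7 4 6 2 5 / 6 7 1 3 2 5 4 / 7 4 2 5 3 1 6 / 5 6 3 2 1 4 7 / 4 2 6 7 5 3 1 / 3 5 4 1 7 6 2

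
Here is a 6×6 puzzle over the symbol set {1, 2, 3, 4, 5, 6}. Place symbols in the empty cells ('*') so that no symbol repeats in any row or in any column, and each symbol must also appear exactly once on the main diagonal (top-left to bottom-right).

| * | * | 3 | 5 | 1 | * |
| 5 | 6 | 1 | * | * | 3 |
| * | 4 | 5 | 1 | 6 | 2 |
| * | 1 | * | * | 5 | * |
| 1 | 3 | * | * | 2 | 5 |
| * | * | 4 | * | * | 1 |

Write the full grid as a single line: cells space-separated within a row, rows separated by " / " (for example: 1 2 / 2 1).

row 1 has {1,3,5}; column 1 has {1,5}; the diagonal has {1,2,5,6} — only 4 is left for (r1,c1).
row 1 has {1,3,4,5}; column 2 has {1,3,4,6} — only 2 is left for (r1,c2).
row 1 has {1,2,3,4,5}; column 6 has {1,2,3,5} — only 6 is left for (r1,c6).
row 2 has {1,3,5,6}; column 5 has {1,2,5,6} — only 4 is left for (r2,c5).
row 3 has {1,2,4,5,6}; column 1 has {1,4,5} — only 3 is left for (r3,c1).
row 4 has {1,5}; column 4 has {1,5}; the diagonal has {1,2,4,5,6} — only 3 is left for (r4,c4).
row 4 has {1,3,5}; column 6 has {1,2,3,5,6} — only 4 is left for (r4,c6).
row 5 has {1,2,3,5}; column 3 has {1,3,4,5} — only 6 is left for (r5,c3).
row 5 has {1,2,3,5,6}; column 4 has {1,3,5} — only 4 is left for (r5,c4).
row 6 has {1,4}; column 2 has {1,2,3,4,6} — only 5 is left for (r6,c2).
row 6 has {1,4,5}; column 5 has {1,2,4,5,6} — only 3 is left for (r6,c5).
row 2 has {1,3,4,5,6}; column 4 has {1,3,4,5} — only 2 is left for (r2,c4).
row 4 has {1,3,4,5}; column 3 has {1,3,4,5,6} — only 2 is left for (r4,c3).
row 6 has {1,3,4,5}; column 4 has {1,2,3,4,5} — only 6 is left for (r6,c4).
row 4 has {1,2,3,4,5}; column 1 has {1,3,4,5} — only 6 is left for (r4,c1).
row 6 has {1,3,4,5,6}; column 1 has {1,3,4,5,6} — only 2 is left for (r6,c1).

4 2 3 5 1 6 / 5 6 1 2 4 3 / 3 4 5 1 6 2 / 6 1 2 3 5 4 / 1 3 6 4 2 5 / 2 5 4 6 3 1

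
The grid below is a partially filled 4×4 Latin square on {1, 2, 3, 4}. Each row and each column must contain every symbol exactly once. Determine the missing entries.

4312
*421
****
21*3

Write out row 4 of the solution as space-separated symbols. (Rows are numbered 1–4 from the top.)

2 1 4 3

(r2,c1): row 2 has {1,2,4}; column 1 has {2,4}, so it must be 3.
(r3,c1): row 3 is empty so far; column 1 has {2,3,4}, so it must be 1.
(r3,c2): row 3 has {1}; column 2 has {1,3,4}, so it must be 2.
(r3,c4): row 3 has {1,2}; column 4 has {1,2,3}, so it must be 4.
(r4,c3): row 4 has {1,2,3}; column 3 has {1,2}, so it must be 4.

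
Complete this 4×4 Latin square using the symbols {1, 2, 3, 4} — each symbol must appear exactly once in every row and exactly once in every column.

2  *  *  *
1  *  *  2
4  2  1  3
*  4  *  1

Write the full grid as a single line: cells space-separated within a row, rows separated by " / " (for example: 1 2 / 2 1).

2 1 3 4 / 1 3 4 2 / 4 2 1 3 / 3 4 2 1

Cell (r1,c4): row 1 has {2}; column 4 has {1,2,3} → 4.
Cell (r2,c2): row 2 has {1,2}; column 2 has {2,4} → 3.
Cell (r2,c3): row 2 has {1,2,3}; column 3 has {1} → 4.
Cell (r4,c1): row 4 has {1,4}; column 1 has {1,2,4} → 3.
Cell (r4,c3): row 4 has {1,3,4}; column 3 has {1,4} → 2.
Cell (r1,c2): row 1 has {2,4}; column 2 has {2,3,4} → 1.
Cell (r1,c3): row 1 has {1,2,4}; column 3 has {1,2,4} → 3.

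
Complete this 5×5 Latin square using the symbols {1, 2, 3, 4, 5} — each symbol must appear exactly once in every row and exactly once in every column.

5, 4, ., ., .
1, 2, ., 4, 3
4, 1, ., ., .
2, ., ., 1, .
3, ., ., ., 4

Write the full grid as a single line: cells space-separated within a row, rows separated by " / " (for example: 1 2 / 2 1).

5 4 2 3 1 / 1 2 5 4 3 / 4 1 3 5 2 / 2 3 4 1 5 / 3 5 1 2 4

row 2 has {1,2,3,4}; column 3 is empty so far — only 5 is left for (r2,c3).
row 4 has {1,2}; column 5 has {3,4} — only 5 is left for (r4,c5).
row 5 has {3,4}; column 2 has {1,2,4} — only 5 is left for (r5,c2).
row 5 has {3,4,5}; column 4 has {1,4} — only 2 is left for (r5,c4).
row 1 has {4,5}; column 4 has {1,2,4} — only 3 is left for (r1,c4).
row 3 has {1,4}; column 4 has {1,2,3,4} — only 5 is left for (r3,c4).
row 3 has {1,4,5}; column 5 has {3,4,5} — only 2 is left for (r3,c5).
row 4 has {1,2,5}; column 2 has {1,2,4,5} — only 3 is left for (r4,c2).
row 4 has {1,2,3,5}; column 3 has {5} — only 4 is left for (r4,c3).
row 5 has {2,3,4,5}; column 3 has {4,5} — only 1 is left for (r5,c3).
row 1 has {3,4,5}; column 3 has {1,4,5} — only 2 is left for (r1,c3).
row 1 has {2,3,4,5}; column 5 has {2,3,4,5} — only 1 is left for (r1,c5).
row 3 has {1,2,4,5}; column 3 has {1,2,4,5} — only 3 is left for (r3,c3).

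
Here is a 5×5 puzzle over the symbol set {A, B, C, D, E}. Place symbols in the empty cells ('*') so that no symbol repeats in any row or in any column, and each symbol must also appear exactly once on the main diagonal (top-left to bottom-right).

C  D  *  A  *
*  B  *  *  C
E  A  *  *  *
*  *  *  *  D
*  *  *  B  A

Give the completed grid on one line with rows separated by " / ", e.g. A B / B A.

C D B A E / A B E D C / E A D C B / B C A E D / D E C B A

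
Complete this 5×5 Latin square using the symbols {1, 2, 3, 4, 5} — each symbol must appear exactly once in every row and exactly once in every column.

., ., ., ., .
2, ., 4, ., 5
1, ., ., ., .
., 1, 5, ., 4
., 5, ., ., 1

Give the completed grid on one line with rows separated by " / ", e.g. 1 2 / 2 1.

5 2 1 4 3 / 2 3 4 1 5 / 1 4 3 5 2 / 3 1 5 2 4 / 4 5 2 3 1

At row 2, column 2: row 2 has {2,4,5}; column 2 has {1,5}; that leaves 3.
At row 2, column 4: row 2 has {2,3,4,5}; column 4 is empty so far; that leaves 1.
At row 4, column 1: row 4 has {1,4,5}; column 1 has {1,2}; that leaves 3.
At row 4, column 4: row 4 has {1,3,4,5}; column 4 has {1}; that leaves 2.
At row 5, column 1: row 5 has {1,5}; column 1 has {1,2,3}; that leaves 4.
At row 5, column 4: row 5 has {1,4,5}; column 4 has {1,2}; that leaves 3.
At row 1, column 1: row 1 is empty so far; column 1 has {1,2,3,4}; that leaves 5.
At row 1, column 4: row 1 has {5}; column 4 has {1,2,3}; that leaves 4.
At row 3, column 4: row 3 has {1}; column 4 has {1,2,3,4}; that leaves 5.
At row 5, column 3: row 5 has {1,3,4,5}; column 3 has {4,5}; that leaves 2.
At row 1, column 2: row 1 has {4,5}; column 2 has {1,3,5}; that leaves 2.
At row 1, column 5: row 1 has {2,4,5}; column 5 has {1,4,5}; that leaves 3.
At row 3, column 2: row 3 has {1,5}; column 2 has {1,2,3,5}; that leaves 4.
At row 3, column 3: row 3 has {1,4,5}; column 3 has {2,4,5}; that leaves 3.
At row 3, column 5: row 3 has {1,3,4,5}; column 5 has {1,3,4,5}; that leaves 2.
At row 1, column 3: row 1 has {2,3,4,5}; column 3 has {2,3,4,5}; that leaves 1.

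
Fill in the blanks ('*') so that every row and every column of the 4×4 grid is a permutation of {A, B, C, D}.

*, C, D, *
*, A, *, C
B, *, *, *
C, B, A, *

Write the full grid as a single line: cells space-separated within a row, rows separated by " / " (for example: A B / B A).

row 1 has {C,D}; column 1 has {B,C} — only A is left for (r1,c1).
row 1 has {A,C,D}; column 4 has {C} — only B is left for (r1,c4).
row 2 has {A,C}; column 1 has {A,B,C} — only D is left for (r2,c1).
row 2 has {A,C,D}; column 3 has {A,D} — only B is left for (r2,c3).
row 3 has {B}; column 2 has {A,B,C} — only D is left for (r3,c2).
row 3 has {B,D}; column 3 has {A,B,D} — only C is left for (r3,c3).
row 3 has {B,C,D}; column 4 has {B,C} — only A is left for (r3,c4).
row 4 has {A,B,C}; column 4 has {A,B,C} — only D is left for (r4,c4).

A C D B / D A B C / B D C A / C B A D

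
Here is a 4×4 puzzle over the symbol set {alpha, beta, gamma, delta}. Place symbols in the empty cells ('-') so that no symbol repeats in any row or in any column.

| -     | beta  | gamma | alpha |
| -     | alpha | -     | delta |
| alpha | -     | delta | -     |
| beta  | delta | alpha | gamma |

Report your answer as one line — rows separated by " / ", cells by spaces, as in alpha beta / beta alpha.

delta beta gamma alpha / gamma alpha beta delta / alpha gamma delta beta / beta delta alpha gamma

(r1,c1) = delta
(r2,c1) = gamma
(r2,c3) = beta
(r3,c2) = gamma
(r3,c4) = beta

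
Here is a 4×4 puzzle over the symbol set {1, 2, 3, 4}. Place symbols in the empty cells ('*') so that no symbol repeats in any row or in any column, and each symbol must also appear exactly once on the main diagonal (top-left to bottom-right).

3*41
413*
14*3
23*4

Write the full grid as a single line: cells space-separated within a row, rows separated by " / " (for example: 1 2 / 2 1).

3 2 4 1 / 4 1 3 2 / 1 4 2 3 / 2 3 1 4

(r1,c2): row 1 has {1,3,4}; column 2 has {1,3,4}, so it must be 2.
(r2,c4): row 2 has {1,3,4}; column 4 has {1,3,4}, so it must be 2.
(r3,c3): row 3 has {1,3,4}; column 3 has {3,4}; the diagonal has {1,3,4}, so it must be 2.
(r4,c3): row 4 has {2,3,4}; column 3 has {2,3,4}, so it must be 1.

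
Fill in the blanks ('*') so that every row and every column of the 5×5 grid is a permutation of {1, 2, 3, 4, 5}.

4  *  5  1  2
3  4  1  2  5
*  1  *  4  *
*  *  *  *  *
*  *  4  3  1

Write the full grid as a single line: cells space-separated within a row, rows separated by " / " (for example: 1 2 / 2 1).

4 3 5 1 2 / 3 4 1 2 5 / 5 1 2 4 3 / 1 2 3 5 4 / 2 5 4 3 1

(r1,c2) = 3
(r3,c5) = 3
(r4,c4) = 5
(r4,c5) = 4
(r3,c3) = 2
(r4,c2) = 2
(r4,c3) = 3
(r5,c2) = 5
(r3,c1) = 5
(r4,c1) = 1
(r5,c1) = 2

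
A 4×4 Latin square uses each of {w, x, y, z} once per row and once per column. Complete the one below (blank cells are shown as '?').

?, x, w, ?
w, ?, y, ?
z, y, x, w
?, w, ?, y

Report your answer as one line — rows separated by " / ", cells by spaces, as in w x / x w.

(r1,c1) = y
(r1,c4) = z
(r2,c2) = z
(r2,c4) = x
(r4,c1) = x
(r4,c3) = z

y x w z / w z y x / z y x w / x w z y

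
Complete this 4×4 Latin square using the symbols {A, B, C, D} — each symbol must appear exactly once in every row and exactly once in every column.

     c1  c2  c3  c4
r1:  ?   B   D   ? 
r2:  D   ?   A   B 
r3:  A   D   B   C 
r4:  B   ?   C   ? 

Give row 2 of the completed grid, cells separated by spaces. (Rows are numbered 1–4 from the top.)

(r1,c1) = C
(r1,c4) = A
(r2,c2) = C

D C A B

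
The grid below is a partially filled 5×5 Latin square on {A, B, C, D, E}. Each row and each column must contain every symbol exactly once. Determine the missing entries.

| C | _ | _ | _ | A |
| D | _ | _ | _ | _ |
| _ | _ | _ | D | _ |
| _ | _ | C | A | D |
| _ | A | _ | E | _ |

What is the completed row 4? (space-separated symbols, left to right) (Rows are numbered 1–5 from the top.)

E B C A D

(r1,c4) = B
(r2,c4) = C
(r5,c1) = B
(r5,c3) = D
(r5,c5) = C
(r1,c3) = E
(r4,c1) = E
(r4,c2) = B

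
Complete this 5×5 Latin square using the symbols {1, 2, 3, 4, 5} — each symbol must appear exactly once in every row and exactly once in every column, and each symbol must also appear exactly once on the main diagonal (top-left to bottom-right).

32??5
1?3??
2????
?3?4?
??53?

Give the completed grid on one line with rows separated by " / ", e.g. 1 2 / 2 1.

3 2 4 1 5 / 1 5 3 2 4 / 2 4 1 5 3 / 5 3 2 4 1 / 4 1 5 3 2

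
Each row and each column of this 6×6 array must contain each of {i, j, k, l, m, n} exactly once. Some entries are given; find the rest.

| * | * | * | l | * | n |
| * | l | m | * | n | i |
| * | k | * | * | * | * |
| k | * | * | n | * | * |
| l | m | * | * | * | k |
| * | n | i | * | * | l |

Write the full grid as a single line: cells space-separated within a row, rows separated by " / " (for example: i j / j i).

i j k l m n / j l m k n i / n k l m i j / k i j n l m / l m n i j k / m n i j k l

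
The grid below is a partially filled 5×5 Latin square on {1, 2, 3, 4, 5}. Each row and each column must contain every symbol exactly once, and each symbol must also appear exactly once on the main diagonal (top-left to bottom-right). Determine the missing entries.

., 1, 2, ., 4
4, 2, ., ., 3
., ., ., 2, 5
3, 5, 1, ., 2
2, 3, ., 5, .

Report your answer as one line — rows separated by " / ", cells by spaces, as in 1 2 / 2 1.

(r1,c1) = 5
(r1,c4) = 3
(r2,c3) = 5
(r2,c4) = 1
(r3,c1) = 1
(r3,c2) = 4
(r3,c3) = 3
(r4,c4) = 4
(r5,c3) = 4
(r5,c5) = 1

5 1 2 3 4 / 4 2 5 1 3 / 1 4 3 2 5 / 3 5 1 4 2 / 2 3 4 5 1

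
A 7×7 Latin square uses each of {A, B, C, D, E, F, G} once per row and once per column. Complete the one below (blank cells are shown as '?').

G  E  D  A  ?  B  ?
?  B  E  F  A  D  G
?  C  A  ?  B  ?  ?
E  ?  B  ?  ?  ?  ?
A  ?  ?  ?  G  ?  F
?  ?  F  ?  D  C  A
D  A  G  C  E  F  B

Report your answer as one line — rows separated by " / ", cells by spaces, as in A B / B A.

(r1,c7) = C
(r2,c1) = C
(r3,c1) = F
(r4,c7) = D
(r5,c2) = D
(r5,c3) = C
(r5,c6) = E
(r6,c1) = B
(r6,c2) = G
(r6,c4) = E
(r1,c5) = F
(r3,c6) = G
(r3,c7) = E
(r4,c2) = F
(r4,c4) = G
(r4,c5) = C
(r4,c6) = A
(r5,c4) = B
(r3,c4) = D

G E D A F B C / C B E F A D G / F C A D B G E / E F B G C A D / A D C B G E F / B G F E D C A / D A G C E F B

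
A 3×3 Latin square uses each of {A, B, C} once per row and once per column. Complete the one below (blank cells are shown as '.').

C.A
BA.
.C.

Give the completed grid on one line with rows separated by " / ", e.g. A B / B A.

C B A / B A C / A C B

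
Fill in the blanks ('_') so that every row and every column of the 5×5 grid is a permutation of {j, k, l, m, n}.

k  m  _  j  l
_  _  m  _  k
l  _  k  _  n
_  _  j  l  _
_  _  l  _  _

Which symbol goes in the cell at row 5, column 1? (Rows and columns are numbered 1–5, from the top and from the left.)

m

row 1 has {j,k,l,m}; column 3 has {j,k,l,m} — only n is left for (r1,c3).
row 2 has {k,m}; column 4 has {j,l} — only n is left for (r2,c4).
row 3 has {k,l,n}; column 2 has {m} — only j is left for (r3,c2).
row 3 has {j,k,l,n}; column 4 has {j,l,n} — only m is left for (r3,c4).
row 4 has {j,l}; column 5 has {k,l,n} — only m is left for (r4,c5).
row 5 has {l}; column 4 has {j,l,m,n} — only k is left for (r5,c4).
row 5 has {k,l}; column 5 has {k,l,m,n} — only j is left for (r5,c5).
row 2 has {k,m,n}; column 1 has {k,l} — only j is left for (r2,c1).
row 2 has {j,k,m,n}; column 2 has {j,m} — only l is left for (r2,c2).
row 4 has {j,l,m}; column 1 has {j,k,l} — only n is left for (r4,c1).
row 4 has {j,l,m,n}; column 2 has {j,l,m} — only k is left for (r4,c2).
row 5 has {j,k,l}; column 1 has {j,k,l,n} — only m is left for (r5,c1).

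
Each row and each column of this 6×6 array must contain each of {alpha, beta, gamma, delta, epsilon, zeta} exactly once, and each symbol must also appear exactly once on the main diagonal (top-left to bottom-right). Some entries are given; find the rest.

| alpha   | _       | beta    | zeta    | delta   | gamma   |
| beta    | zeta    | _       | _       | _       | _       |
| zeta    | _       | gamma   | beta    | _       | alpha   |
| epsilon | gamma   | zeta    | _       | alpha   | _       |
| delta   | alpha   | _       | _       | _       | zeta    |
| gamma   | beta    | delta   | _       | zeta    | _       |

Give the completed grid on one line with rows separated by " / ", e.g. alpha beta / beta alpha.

alpha epsilon beta zeta delta gamma / beta zeta alpha epsilon gamma delta / zeta delta gamma beta epsilon alpha / epsilon gamma zeta delta alpha beta / delta alpha epsilon gamma beta zeta / gamma beta delta alpha zeta epsilon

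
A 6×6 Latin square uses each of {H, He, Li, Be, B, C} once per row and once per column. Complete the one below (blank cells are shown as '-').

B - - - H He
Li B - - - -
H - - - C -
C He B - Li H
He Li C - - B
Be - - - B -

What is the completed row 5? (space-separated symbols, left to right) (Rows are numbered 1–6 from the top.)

He Li C H Be B

(r3,c2): row 3 has {H,C}; column 2 has {He,Li,B}, so it must be Be.
(r3,c6): row 3 has {H,Be,C}; column 6 has {H,He,B}, so it must be Li.
(r4,c4): row 4 has {H,He,Li,B,C}; column 4 is empty so far, so it must be Be.
(r5,c4): row 5 has {He,Li,B,C}; column 4 has {Be}, so it must be H.
(r5,c5): row 5 has {H,He,Li,B,C}; column 5 has {H,Li,B,C}, so it must be Be.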